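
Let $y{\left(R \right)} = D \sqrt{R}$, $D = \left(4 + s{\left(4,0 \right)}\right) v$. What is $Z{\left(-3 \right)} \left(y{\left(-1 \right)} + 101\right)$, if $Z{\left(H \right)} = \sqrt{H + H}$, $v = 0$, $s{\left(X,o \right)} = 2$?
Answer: $101 i \sqrt{6} \approx 247.4 i$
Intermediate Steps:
$Z{\left(H \right)} = \sqrt{2} \sqrt{H}$ ($Z{\left(H \right)} = \sqrt{2 H} = \sqrt{2} \sqrt{H}$)
$D = 0$ ($D = \left(4 + 2\right) 0 = 6 \cdot 0 = 0$)
$y{\left(R \right)} = 0$ ($y{\left(R \right)} = 0 \sqrt{R} = 0$)
$Z{\left(-3 \right)} \left(y{\left(-1 \right)} + 101\right) = \sqrt{2} \sqrt{-3} \left(0 + 101\right) = \sqrt{2} i \sqrt{3} \cdot 101 = i \sqrt{6} \cdot 101 = 101 i \sqrt{6}$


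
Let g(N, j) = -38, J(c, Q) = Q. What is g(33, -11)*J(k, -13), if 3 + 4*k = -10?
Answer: 494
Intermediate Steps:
k = -13/4 (k = -¾ + (¼)*(-10) = -¾ - 5/2 = -13/4 ≈ -3.2500)
g(33, -11)*J(k, -13) = -38*(-13) = 494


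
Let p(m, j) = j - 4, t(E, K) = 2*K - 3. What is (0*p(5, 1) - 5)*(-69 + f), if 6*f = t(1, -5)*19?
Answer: 3305/6 ≈ 550.83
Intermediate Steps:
t(E, K) = -3 + 2*K
p(m, j) = -4 + j
f = -247/6 (f = ((-3 + 2*(-5))*19)/6 = ((-3 - 10)*19)/6 = (-13*19)/6 = (⅙)*(-247) = -247/6 ≈ -41.167)
(0*p(5, 1) - 5)*(-69 + f) = (0*(-4 + 1) - 5)*(-69 - 247/6) = (0*(-3) - 5)*(-661/6) = (0 - 5)*(-661/6) = -5*(-661/6) = 3305/6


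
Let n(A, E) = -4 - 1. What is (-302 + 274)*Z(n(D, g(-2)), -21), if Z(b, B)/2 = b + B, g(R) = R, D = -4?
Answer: 1456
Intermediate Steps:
n(A, E) = -5
Z(b, B) = 2*B + 2*b (Z(b, B) = 2*(b + B) = 2*(B + b) = 2*B + 2*b)
(-302 + 274)*Z(n(D, g(-2)), -21) = (-302 + 274)*(2*(-21) + 2*(-5)) = -28*(-42 - 10) = -28*(-52) = 1456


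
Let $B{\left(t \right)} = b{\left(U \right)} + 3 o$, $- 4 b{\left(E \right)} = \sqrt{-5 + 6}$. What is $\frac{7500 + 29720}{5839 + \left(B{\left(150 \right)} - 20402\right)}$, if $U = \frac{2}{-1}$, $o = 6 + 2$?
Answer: $- \frac{148880}{58157} \approx -2.56$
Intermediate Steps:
$o = 8$
$U = -2$ ($U = 2 \left(-1\right) = -2$)
$b{\left(E \right)} = - \frac{1}{4}$ ($b{\left(E \right)} = - \frac{\sqrt{-5 + 6}}{4} = - \frac{\sqrt{1}}{4} = \left(- \frac{1}{4}\right) 1 = - \frac{1}{4}$)
$B{\left(t \right)} = \frac{95}{4}$ ($B{\left(t \right)} = - \frac{1}{4} + 3 \cdot 8 = - \frac{1}{4} + 24 = \frac{95}{4}$)
$\frac{7500 + 29720}{5839 + \left(B{\left(150 \right)} - 20402\right)} = \frac{7500 + 29720}{5839 + \left(\frac{95}{4} - 20402\right)} = \frac{37220}{5839 + \left(\frac{95}{4} - 20402\right)} = \frac{37220}{5839 - \frac{81513}{4}} = \frac{37220}{- \frac{58157}{4}} = 37220 \left(- \frac{4}{58157}\right) = - \frac{148880}{58157}$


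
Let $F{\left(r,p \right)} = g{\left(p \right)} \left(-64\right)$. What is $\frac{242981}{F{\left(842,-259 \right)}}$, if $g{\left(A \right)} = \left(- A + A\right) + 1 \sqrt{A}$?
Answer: $\frac{242981 i \sqrt{259}}{16576} \approx 235.91 i$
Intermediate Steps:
$g{\left(A \right)} = \sqrt{A}$ ($g{\left(A \right)} = 0 + \sqrt{A} = \sqrt{A}$)
$F{\left(r,p \right)} = - 64 \sqrt{p}$ ($F{\left(r,p \right)} = \sqrt{p} \left(-64\right) = - 64 \sqrt{p}$)
$\frac{242981}{F{\left(842,-259 \right)}} = \frac{242981}{\left(-64\right) \sqrt{-259}} = \frac{242981}{\left(-64\right) i \sqrt{259}} = 242981 \frac{i \sqrt{259}}{16576} = \frac{242981 i \sqrt{259}}{16576}$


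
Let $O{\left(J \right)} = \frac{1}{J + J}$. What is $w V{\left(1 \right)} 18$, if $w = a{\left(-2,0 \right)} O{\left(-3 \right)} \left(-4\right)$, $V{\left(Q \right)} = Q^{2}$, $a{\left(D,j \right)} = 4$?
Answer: $48$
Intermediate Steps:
$O{\left(J \right)} = \frac{1}{2 J}$
$w = \frac{8}{3}$ ($w = 4 \frac{1}{2 \left(-3\right)} \left(-4\right) = 4 \cdot \frac{1}{2} \left(- \frac{1}{3}\right) \left(-4\right) = 4 \left(- \frac{1}{6}\right) \left(-4\right) = \left(- \frac{2}{3}\right) \left(-4\right) = \frac{8}{3} \approx 2.6667$)
$w V{\left(1 \right)} 18 = \frac{8 \cdot 1^{2}}{3} \cdot 18 = \frac{8}{3} \cdot 1 \cdot 18 = \frac{8}{3} \cdot 18 = 48$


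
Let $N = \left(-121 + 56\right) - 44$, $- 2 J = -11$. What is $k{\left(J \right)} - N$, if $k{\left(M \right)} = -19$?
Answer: $90$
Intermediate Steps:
$J = \frac{11}{2}$ ($J = \left(- \frac{1}{2}\right) \left(-11\right) = \frac{11}{2} \approx 5.5$)
$N = -109$ ($N = -65 - 44 = -109$)
$k{\left(J \right)} - N = -19 - -109 = -19 + 109 = 90$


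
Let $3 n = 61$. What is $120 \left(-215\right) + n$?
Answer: $- \frac{77339}{3} \approx -25780.0$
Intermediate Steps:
$n = \frac{61}{3}$ ($n = \frac{1}{3} \cdot 61 = \frac{61}{3} \approx 20.333$)
$120 \left(-215\right) + n = 120 \left(-215\right) + \frac{61}{3} = -25800 + \frac{61}{3} = - \frac{77339}{3}$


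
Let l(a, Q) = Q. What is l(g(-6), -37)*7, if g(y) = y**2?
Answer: -259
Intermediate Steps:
l(g(-6), -37)*7 = -37*7 = -259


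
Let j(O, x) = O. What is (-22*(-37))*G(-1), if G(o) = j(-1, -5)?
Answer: -814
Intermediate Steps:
G(o) = -1
(-22*(-37))*G(-1) = -22*(-37)*(-1) = 814*(-1) = -814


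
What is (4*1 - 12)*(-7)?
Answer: 56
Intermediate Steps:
(4*1 - 12)*(-7) = (4 - 12)*(-7) = -8*(-7) = 56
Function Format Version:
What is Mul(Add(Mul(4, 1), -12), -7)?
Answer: 56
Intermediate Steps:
Mul(Add(Mul(4, 1), -12), -7) = Mul(Add(4, -12), -7) = Mul(-8, -7) = 56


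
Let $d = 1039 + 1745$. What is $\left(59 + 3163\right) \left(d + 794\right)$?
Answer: $11528316$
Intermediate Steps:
$d = 2784$
$\left(59 + 3163\right) \left(d + 794\right) = \left(59 + 3163\right) \left(2784 + 794\right) = 3222 \cdot 3578 = 11528316$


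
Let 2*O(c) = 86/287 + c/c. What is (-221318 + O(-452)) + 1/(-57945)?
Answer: -7361110233829/33260430 ≈ -2.2132e+5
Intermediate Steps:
O(c) = 373/574 (O(c) = (86/287 + c/c)/2 = (86*(1/287) + 1)/2 = (86/287 + 1)/2 = (½)*(373/287) = 373/574)
(-221318 + O(-452)) + 1/(-57945) = (-221318 + 373/574) + 1/(-57945) = -127036159/574 - 1/57945 = -7361110233829/33260430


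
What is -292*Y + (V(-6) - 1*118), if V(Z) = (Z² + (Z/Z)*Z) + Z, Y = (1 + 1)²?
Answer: -1262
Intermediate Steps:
Y = 4 (Y = 2² = 4)
V(Z) = Z² + 2*Z (V(Z) = (Z² + 1*Z) + Z = (Z² + Z) + Z = (Z + Z²) + Z = Z² + 2*Z)
-292*Y + (V(-6) - 1*118) = -292*4 + (-6*(2 - 6) - 1*118) = -1168 + (-6*(-4) - 118) = -1168 + (24 - 118) = -1168 - 94 = -1262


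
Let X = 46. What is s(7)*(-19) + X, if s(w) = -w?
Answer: 179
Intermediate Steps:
s(7)*(-19) + X = -1*7*(-19) + 46 = -7*(-19) + 46 = 133 + 46 = 179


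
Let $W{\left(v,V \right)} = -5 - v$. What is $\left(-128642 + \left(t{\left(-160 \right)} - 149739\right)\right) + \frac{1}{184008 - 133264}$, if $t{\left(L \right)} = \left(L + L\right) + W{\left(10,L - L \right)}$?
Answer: $- \frac{14143164703}{50744} \approx -2.7872 \cdot 10^{5}$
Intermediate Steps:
$t{\left(L \right)} = -15 + 2 L$ ($t{\left(L \right)} = \left(L + L\right) - 15 = 2 L - 15 = -15 + 2 L$)
$\left(-128642 + \left(t{\left(-160 \right)} - 149739\right)\right) + \frac{1}{184008 - 133264} = \left(-128642 + \left(\left(-15 + 2 \left(-160\right)\right) - 149739\right)\right) + \frac{1}{184008 - 133264} = \left(-128642 - 150074\right) + \frac{1}{50744} = -278716 + \frac{1}{50744} = - \frac{14143164703}{50744}$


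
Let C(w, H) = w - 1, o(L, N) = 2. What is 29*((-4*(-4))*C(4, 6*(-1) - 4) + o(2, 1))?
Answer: 1450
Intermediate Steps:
C(w, H) = -1 + w
29*((-4*(-4))*C(4, 6*(-1) - 4) + o(2, 1)) = 29*((-4*(-4))*(-1 + 4) + 2) = 29*(16*3 + 2) = 29*(48 + 2) = 29*50 = 1450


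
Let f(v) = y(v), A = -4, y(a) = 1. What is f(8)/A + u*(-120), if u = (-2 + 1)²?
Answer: -481/4 ≈ -120.25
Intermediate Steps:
f(v) = 1
u = 1 (u = (-1)² = 1)
f(8)/A + u*(-120) = 1/(-4) + 1*(-120) = 1*(-¼) - 120 = -¼ - 120 = -481/4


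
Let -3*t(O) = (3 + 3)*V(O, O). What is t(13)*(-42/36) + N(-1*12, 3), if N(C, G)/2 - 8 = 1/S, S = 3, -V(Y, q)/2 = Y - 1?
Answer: -118/3 ≈ -39.333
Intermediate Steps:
V(Y, q) = 2 - 2*Y (V(Y, q) = -2*(Y - 1) = -2*(-1 + Y) = 2 - 2*Y)
t(O) = -4 + 4*O (t(O) = -(3 + 3)*(2 - 2*O)/3 = -2*(2 - 2*O) = -(12 - 12*O)/3 = -4 + 4*O)
N(C, G) = 50/3 (N(C, G) = 16 + 2/3 = 16 + 2*(⅓) = 16 + ⅔ = 50/3)
t(13)*(-42/36) + N(-1*12, 3) = (-4 + 4*13)*(-42/36) + 50/3 = (-4 + 52)*(-42*1/36) + 50/3 = 48*(-7/6) + 50/3 = -56 + 50/3 = -118/3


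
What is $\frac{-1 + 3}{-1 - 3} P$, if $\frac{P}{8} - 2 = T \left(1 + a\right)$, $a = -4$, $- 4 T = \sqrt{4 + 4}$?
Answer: $-8 - 6 \sqrt{2} \approx -16.485$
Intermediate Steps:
$T = - \frac{\sqrt{2}}{2}$ ($T = - \frac{\sqrt{4 + 4}}{4} = - \frac{\sqrt{8}}{4} = - \frac{2 \sqrt{2}}{4} = - \frac{\sqrt{2}}{2} \approx -0.70711$)
$P = 16 + 12 \sqrt{2}$ ($P = 16 + 8 - \frac{\sqrt{2}}{2} \left(1 - 4\right) = 16 + 8 - \frac{\sqrt{2}}{2} \left(-3\right) = 16 + 8 \frac{3 \sqrt{2}}{2} = 16 + 12 \sqrt{2} \approx 32.971$)
$\frac{-1 + 3}{-1 - 3} P = \frac{-1 + 3}{-1 - 3} \left(16 + 12 \sqrt{2}\right) = \frac{2}{-4} \left(16 + 12 \sqrt{2}\right) = 2 \left(- \frac{1}{4}\right) \left(16 + 12 \sqrt{2}\right) = - \frac{16 + 12 \sqrt{2}}{2} = -8 - 6 \sqrt{2}$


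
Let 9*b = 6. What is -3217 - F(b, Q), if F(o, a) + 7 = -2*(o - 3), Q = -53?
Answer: -9644/3 ≈ -3214.7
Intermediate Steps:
b = 2/3 (b = (1/9)*6 = 2/3 ≈ 0.66667)
F(o, a) = -1 - 2*o (F(o, a) = -7 - 2*(o - 3) = -7 - 2*(-3 + o) = -7 + (6 - 2*o) = -1 - 2*o)
-3217 - F(b, Q) = -3217 - (-1 - 2*2/3) = -3217 - (-1 - 4/3) = -3217 - 1*(-7/3) = -3217 + 7/3 = -9644/3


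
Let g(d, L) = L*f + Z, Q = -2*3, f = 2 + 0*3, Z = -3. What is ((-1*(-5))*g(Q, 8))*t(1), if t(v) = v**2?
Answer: 65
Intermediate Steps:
f = 2 (f = 2 + 0 = 2)
Q = -6
g(d, L) = -3 + 2*L (g(d, L) = L*2 - 3 = 2*L - 3 = -3 + 2*L)
((-1*(-5))*g(Q, 8))*t(1) = ((-1*(-5))*(-3 + 2*8))*1**2 = (5*(-3 + 16))*1 = (5*13)*1 = 65*1 = 65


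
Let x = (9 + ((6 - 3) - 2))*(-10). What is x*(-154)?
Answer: 15400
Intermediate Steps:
x = -100 (x = (9 + (3 - 2))*(-10) = (9 + 1)*(-10) = 10*(-10) = -100)
x*(-154) = -100*(-154) = 15400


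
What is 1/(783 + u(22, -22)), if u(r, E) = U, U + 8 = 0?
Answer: 1/775 ≈ 0.0012903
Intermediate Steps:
U = -8 (U = -8 + 0 = -8)
u(r, E) = -8
1/(783 + u(22, -22)) = 1/(783 - 8) = 1/775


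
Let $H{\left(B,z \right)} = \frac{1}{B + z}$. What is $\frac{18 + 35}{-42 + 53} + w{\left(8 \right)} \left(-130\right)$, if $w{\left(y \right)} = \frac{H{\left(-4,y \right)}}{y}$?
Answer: $\frac{133}{176} \approx 0.75568$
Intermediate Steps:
$w{\left(y \right)} = \frac{1}{y \left(-4 + y\right)}$ ($w{\left(y \right)} = \frac{1}{\left(-4 + y\right) y} = \frac{1}{y \left(-4 + y\right)}$)
$\frac{18 + 35}{-42 + 53} + w{\left(8 \right)} \left(-130\right) = \frac{18 + 35}{-42 + 53} + \frac{1}{8 \left(-4 + 8\right)} \left(-130\right) = \frac{53}{11} + \frac{1}{8 \cdot 4} \left(-130\right) = 53 \cdot \frac{1}{11} + \frac{1}{8} \cdot \frac{1}{4} \left(-130\right) = \frac{53}{11} + \frac{1}{32} \left(-130\right) = \frac{53}{11} - \frac{65}{16} = \frac{133}{176}$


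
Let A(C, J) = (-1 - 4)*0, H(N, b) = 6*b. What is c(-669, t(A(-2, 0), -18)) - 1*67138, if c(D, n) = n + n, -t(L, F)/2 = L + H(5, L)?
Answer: -67138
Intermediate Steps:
A(C, J) = 0 (A(C, J) = -5*0 = 0)
t(L, F) = -14*L (t(L, F) = -2*(L + 6*L) = -14*L)
c(D, n) = 2*n
c(-669, t(A(-2, 0), -18)) - 1*67138 = 2*(-14*0) - 1*67138 = 2*0 - 67138 = 0 - 67138 = -67138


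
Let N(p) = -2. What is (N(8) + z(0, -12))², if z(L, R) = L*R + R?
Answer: 196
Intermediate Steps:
z(L, R) = R + L*R
(N(8) + z(0, -12))² = (-2 - 12*(1 + 0))² = (-2 - 12*1)² = (-2 - 12)² = (-14)² = 196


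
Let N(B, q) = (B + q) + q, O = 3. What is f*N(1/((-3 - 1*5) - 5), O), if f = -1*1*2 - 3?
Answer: -385/13 ≈ -29.615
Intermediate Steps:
f = -5 (f = -1*2 - 3 = -2 - 3 = -5)
N(B, q) = B + 2*q
f*N(1/((-3 - 1*5) - 5), O) = -5*(1/((-3 - 1*5) - 5) + 2*3) = -5*(1/((-3 - 5) - 5) + 6) = -5*(1/(-8 - 5) + 6) = -5*(1/(-13) + 6) = -5*(-1/13 + 6) = -5*77/13 = -385/13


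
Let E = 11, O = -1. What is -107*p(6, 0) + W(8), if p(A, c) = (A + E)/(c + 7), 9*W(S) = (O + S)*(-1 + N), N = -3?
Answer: -16567/63 ≈ -262.97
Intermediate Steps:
W(S) = 4/9 - 4*S/9 (W(S) = ((-1 + S)*(-1 - 3))/9 = ((-1 + S)*(-4))/9 = (4 - 4*S)/9 = 4/9 - 4*S/9)
p(A, c) = (11 + A)/(7 + c) (p(A, c) = (A + 11)/(c + 7) = (11 + A)/(7 + c))
-107*p(6, 0) + W(8) = -107*(11 + 6)/(7 + 0) + (4/9 - 4/9*8) = -107*17/7 + (4/9 - 32/9) = -107*17/7 - 28/9 = -1819/7 - 28/9 = -16567/63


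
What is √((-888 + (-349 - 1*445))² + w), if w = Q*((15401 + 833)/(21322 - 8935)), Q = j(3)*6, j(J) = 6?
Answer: 2*√12058380945679/4129 ≈ 1682.0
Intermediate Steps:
Q = 36 (Q = 6*6 = 36)
w = 194808/4129 (w = 36*((15401 + 833)/(21322 - 8935)) = 36*(16234/12387) = 194808/4129 ≈ 47.180)
√((-888 + (-349 - 1*445))² + w) = √((-888 + (-349 - 1*445))² + 194808/4129) = √((-888 + (-349 - 445))² + 194808/4129) = √((-888 - 794)² + 194808/4129) = √((-1682)² + 194808/4129) = √(2829124 + 194808/4129) = √(11681647804/4129) = 2*√12058380945679/4129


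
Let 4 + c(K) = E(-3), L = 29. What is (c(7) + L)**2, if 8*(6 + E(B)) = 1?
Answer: 23409/64 ≈ 365.77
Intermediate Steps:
E(B) = -47/8 (E(B) = -6 + (1/8)*1 = -6 + 1/8 = -47/8)
c(K) = -79/8 (c(K) = -4 - 47/8 = -79/8)
(c(7) + L)**2 = (-79/8 + 29)**2 = (153/8)**2 = 23409/64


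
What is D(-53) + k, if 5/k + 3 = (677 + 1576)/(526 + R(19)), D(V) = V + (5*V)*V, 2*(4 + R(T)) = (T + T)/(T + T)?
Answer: 19188257/1371 ≈ 13996.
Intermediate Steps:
R(T) = -7/2 (R(T) = -4 + ((T + T)/(T + T))/2 = -4 + ((2*T)/((2*T)))/2 = -4 + ((2*T)*(1/(2*T)))/2 = -4 + (½)*1 = -4 + ½ = -7/2)
D(V) = V + 5*V²
k = 5225/1371 (k = 5/(-3 + (677 + 1576)/(526 - 7/2)) = 5/(-3 + 2253/(1045/2)) = 5/(-3 + 2253*(2/1045)) = 5/(-3 + 4506/1045) = 5/(1371/1045) = 5*(1045/1371) = 5225/1371 ≈ 3.8111)
D(-53) + k = -53*(1 + 5*(-53)) + 5225/1371 = -53*(1 - 265) + 5225/1371 = -53*(-264) + 5225/1371 = 13992 + 5225/1371 = 19188257/1371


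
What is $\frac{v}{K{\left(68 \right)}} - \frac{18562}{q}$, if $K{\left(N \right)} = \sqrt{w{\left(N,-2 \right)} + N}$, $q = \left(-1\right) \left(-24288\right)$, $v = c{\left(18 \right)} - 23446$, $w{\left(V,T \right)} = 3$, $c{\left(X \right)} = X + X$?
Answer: $- \frac{9281}{12144} - \frac{23410 \sqrt{71}}{71} \approx -2779.0$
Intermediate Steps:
$c{\left(X \right)} = 2 X$
$v = -23410$ ($v = 2 \cdot 18 - 23446 = 36 - 23446 = -23410$)
$q = 24288$
$K{\left(N \right)} = \sqrt{3 + N}$
$\frac{v}{K{\left(68 \right)}} - \frac{18562}{q} = - \frac{23410}{\sqrt{3 + 68}} - \frac{18562}{24288} = - \frac{23410}{\sqrt{71}} - \frac{9281}{12144} = - 23410 \frac{\sqrt{71}}{71} - \frac{9281}{12144} = - \frac{23410 \sqrt{71}}{71} - \frac{9281}{12144} = - \frac{9281}{12144} - \frac{23410 \sqrt{71}}{71}$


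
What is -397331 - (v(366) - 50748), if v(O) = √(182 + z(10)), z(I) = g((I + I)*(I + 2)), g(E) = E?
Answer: -346583 - √422 ≈ -3.4660e+5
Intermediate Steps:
z(I) = 2*I*(2 + I) (z(I) = (I + I)*(I + 2) = (2*I)*(2 + I) = 2*I*(2 + I))
v(O) = √422 (v(O) = √(182 + 2*10*(2 + 10)) = √(182 + 2*10*12) = √(182 + 240) = √422)
-397331 - (v(366) - 50748) = -397331 - (√422 - 50748) = -397331 - (-50748 + √422) = -397331 + (50748 - √422) = -346583 - √422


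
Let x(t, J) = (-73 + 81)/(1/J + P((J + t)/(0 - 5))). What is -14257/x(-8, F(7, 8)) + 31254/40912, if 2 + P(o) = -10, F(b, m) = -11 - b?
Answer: 7911048619/368208 ≈ 21485.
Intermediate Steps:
P(o) = -12 (P(o) = -2 - 10 = -12)
x(t, J) = 8/(-12 + 1/J) (x(t, J) = (-73 + 81)/(1/J - 12) = 8/(-12 + 1/J))
-14257/x(-8, F(7, 8)) + 31254/40912 = -14257*(1 - 12*(-11 - 1*7))/(8*(-11 - 1*7)) + 31254/40912 = -14257*(1 - 12*(-11 - 7))/(8*(-11 - 7)) + 31254*(1/40912) = -14257/(8*(-18)/(1 - 12*(-18))) + 15627/20456 = -14257/(8*(-18)/(1 + 216)) + 15627/20456 = -14257/(8*(-18)/217) + 15627/20456 = -14257/(8*(-18)*(1/217)) + 15627/20456 = -14257/(-144/217) + 15627/20456 = -14257*(-217/144) + 15627/20456 = 3093769/144 + 15627/20456 = 7911048619/368208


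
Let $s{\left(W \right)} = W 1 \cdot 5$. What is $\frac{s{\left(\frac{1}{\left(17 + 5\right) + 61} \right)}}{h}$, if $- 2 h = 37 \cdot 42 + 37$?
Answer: $- \frac{10}{132053} \approx -7.5727 \cdot 10^{-5}$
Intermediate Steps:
$h = - \frac{1591}{2}$ ($h = - \frac{37 \cdot 42 + 37}{2} = - \frac{1554 + 37}{2} = \left(- \frac{1}{2}\right) 1591 = - \frac{1591}{2} \approx -795.5$)
$s{\left(W \right)} = 5 W$ ($s{\left(W \right)} = W 5 = 5 W$)
$\frac{s{\left(\frac{1}{\left(17 + 5\right) + 61} \right)}}{h} = \frac{5 \frac{1}{\left(17 + 5\right) + 61}}{- \frac{1591}{2}} = \frac{5}{22 + 61} \left(- \frac{2}{1591}\right) = \frac{5}{83} \left(- \frac{2}{1591}\right) = - \frac{10}{132053}$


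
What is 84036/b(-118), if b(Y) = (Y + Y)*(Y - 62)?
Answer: 7003/3540 ≈ 1.9782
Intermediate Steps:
b(Y) = 2*Y*(-62 + Y) (b(Y) = (2*Y)*(-62 + Y) = 2*Y*(-62 + Y))
84036/b(-118) = 84036/((2*(-118)*(-62 - 118))) = 84036/((2*(-118)*(-180))) = 84036/42480 = 84036*(1/42480) = 7003/3540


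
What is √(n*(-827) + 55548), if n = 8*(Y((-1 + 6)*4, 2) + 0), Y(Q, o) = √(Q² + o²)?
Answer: 2*√(13887 - 3308*√101) ≈ 278.27*I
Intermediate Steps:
n = 16*√101 (n = 8*(√(((-1 + 6)*4)² + 2²) + 0) = 8*(√((5*4)² + 4) + 0) = 8*(√(20² + 4) + 0) = 8*(√(400 + 4) + 0) = 8*(√404 + 0) = 8*(2*√101 + 0) = 8*(2*√101) = 16*√101 ≈ 160.80)
√(n*(-827) + 55548) = √((16*√101)*(-827) + 55548) = √(-13232*√101 + 55548) = √(55548 - 13232*√101)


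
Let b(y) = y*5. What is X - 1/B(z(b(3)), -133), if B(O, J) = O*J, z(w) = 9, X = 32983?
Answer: 39480652/1197 ≈ 32983.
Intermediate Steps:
b(y) = 5*y
B(O, J) = J*O
X - 1/B(z(b(3)), -133) = 32983 - 1/((-133*9)) = 32983 - 1/(-1197) = 32983 - 1*(-1/1197) = 32983 + 1/1197 = 39480652/1197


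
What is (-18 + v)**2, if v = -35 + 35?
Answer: 324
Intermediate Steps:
v = 0
(-18 + v)**2 = (-18 + 0)**2 = (-18)**2 = 324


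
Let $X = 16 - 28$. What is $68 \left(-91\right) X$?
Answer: $74256$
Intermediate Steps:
$X = -12$ ($X = 16 - 28 = -12$)
$68 \left(-91\right) X = 68 \left(-91\right) \left(-12\right) = \left(-6188\right) \left(-12\right) = 74256$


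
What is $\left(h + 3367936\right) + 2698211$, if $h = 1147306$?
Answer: $7213453$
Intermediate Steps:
$\left(h + 3367936\right) + 2698211 = \left(1147306 + 3367936\right) + 2698211 = 4515242 + 2698211 = 7213453$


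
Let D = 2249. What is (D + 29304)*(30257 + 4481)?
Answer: 1096088114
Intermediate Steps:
(D + 29304)*(30257 + 4481) = (2249 + 29304)*(30257 + 4481) = 31553*34738 = 1096088114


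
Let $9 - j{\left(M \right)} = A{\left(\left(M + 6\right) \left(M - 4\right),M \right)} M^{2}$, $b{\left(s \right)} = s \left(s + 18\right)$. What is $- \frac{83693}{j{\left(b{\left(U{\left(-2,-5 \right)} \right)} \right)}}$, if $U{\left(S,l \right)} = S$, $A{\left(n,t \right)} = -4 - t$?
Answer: $\frac{83693}{28663} \approx 2.9199$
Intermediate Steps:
$b{\left(s \right)} = s \left(18 + s\right)$
$j{\left(M \right)} = 9 - M^{2} \left(-4 - M\right)$ ($j{\left(M \right)} = 9 - \left(-4 - M\right) M^{2} = 9 - M^{2} \left(-4 - M\right)$)
$- \frac{83693}{j{\left(b{\left(U{\left(-2,-5 \right)} \right)} \right)}} = - \frac{83693}{9 + \left(- 2 \left(18 - 2\right)\right)^{2} \left(4 - 2 \left(18 - 2\right)\right)} = - \frac{83693}{9 + \left(\left(-2\right) 16\right)^{2} \left(4 - 32\right)} = - \frac{83693}{9 + \left(-32\right)^{2} \left(4 - 32\right)} = - \frac{83693}{9 + 1024 \left(-28\right)} = - \frac{83693}{9 - 28672} = - \frac{83693}{-28663} = \left(-83693\right) \left(- \frac{1}{28663}\right) = \frac{83693}{28663}$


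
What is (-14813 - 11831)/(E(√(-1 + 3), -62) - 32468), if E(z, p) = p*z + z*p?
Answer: 54067337/65883767 - 206491*√2/65883767 ≈ 0.81621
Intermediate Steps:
E(z, p) = 2*p*z (E(z, p) = p*z + p*z = 2*p*z)
(-14813 - 11831)/(E(√(-1 + 3), -62) - 32468) = (-14813 - 11831)/(2*(-62)*√(-1 + 3) - 32468) = -26644/(2*(-62)*√2 - 32468) = -26644/(-124*√2 - 32468) = -26644/(-32468 - 124*√2)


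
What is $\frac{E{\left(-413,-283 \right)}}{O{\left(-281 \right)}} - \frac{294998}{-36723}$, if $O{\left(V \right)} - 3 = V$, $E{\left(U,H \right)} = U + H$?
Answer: $\frac{53784326}{5104497} \approx 10.537$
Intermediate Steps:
$E{\left(U,H \right)} = H + U$
$O{\left(V \right)} = 3 + V$
$\frac{E{\left(-413,-283 \right)}}{O{\left(-281 \right)}} - \frac{294998}{-36723} = \frac{-283 - 413}{3 - 281} - \frac{294998}{-36723} = - \frac{696}{-278} - - \frac{294998}{36723} = \left(-696\right) \left(- \frac{1}{278}\right) + \frac{294998}{36723} = \frac{348}{139} + \frac{294998}{36723} = \frac{53784326}{5104497}$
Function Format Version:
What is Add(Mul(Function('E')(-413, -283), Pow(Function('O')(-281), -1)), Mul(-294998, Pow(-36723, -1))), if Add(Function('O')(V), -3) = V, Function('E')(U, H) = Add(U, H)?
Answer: Rational(53784326, 5104497) ≈ 10.537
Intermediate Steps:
Function('E')(U, H) = Add(H, U)
Function('O')(V) = Add(3, V)
Add(Mul(Function('E')(-413, -283), Pow(Function('O')(-281), -1)), Mul(-294998, Pow(-36723, -1))) = Add(Mul(Add(-283, -413), Pow(Add(3, -281), -1)), Mul(-294998, Pow(-36723, -1))) = Add(Mul(-696, Pow(-278, -1)), Mul(-294998, Rational(-1, 36723))) = Add(Mul(-696, Rational(-1, 278)), Rational(294998, 36723)) = Add(Rational(348, 139), Rational(294998, 36723)) = Rational(53784326, 5104497)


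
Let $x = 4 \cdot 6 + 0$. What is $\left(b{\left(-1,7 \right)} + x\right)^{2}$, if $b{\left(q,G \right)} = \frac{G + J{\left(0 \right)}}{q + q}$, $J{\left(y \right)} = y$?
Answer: $\frac{1681}{4} \approx 420.25$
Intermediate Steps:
$x = 24$ ($x = 24 + 0 = 24$)
$b{\left(q,G \right)} = \frac{G}{2 q}$ ($b{\left(q,G \right)} = \frac{G + 0}{q + q} = \frac{G}{2 q}$)
$\left(b{\left(-1,7 \right)} + x\right)^{2} = \left(\frac{1}{2} \cdot 7 \frac{1}{-1} + 24\right)^{2} = \left(\frac{1}{2} \cdot 7 \left(-1\right) + 24\right)^{2} = \left(- \frac{7}{2} + 24\right)^{2} = \left(\frac{41}{2}\right)^{2} = \frac{1681}{4}$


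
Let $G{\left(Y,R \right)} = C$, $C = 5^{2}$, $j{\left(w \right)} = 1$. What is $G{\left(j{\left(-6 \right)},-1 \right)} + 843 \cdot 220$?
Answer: $185485$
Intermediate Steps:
$C = 25$
$G{\left(Y,R \right)} = 25$
$G{\left(j{\left(-6 \right)},-1 \right)} + 843 \cdot 220 = 25 + 843 \cdot 220 = 25 + 185460 = 185485$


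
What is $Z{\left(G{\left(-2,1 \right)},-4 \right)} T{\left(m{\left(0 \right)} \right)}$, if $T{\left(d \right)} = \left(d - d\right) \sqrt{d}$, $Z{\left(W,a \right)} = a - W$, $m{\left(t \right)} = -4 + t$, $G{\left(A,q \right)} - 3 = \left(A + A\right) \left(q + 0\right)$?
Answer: $0$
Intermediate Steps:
$G{\left(A,q \right)} = 3 + 2 A q$ ($G{\left(A,q \right)} = 3 + \left(A + A\right) \left(q + 0\right) = 3 + 2 A q$)
$T{\left(d \right)} = 0$ ($T{\left(d \right)} = 0 \sqrt{d} = 0$)
$Z{\left(G{\left(-2,1 \right)},-4 \right)} T{\left(m{\left(0 \right)} \right)} = \left(-4 - \left(3 + 2 \left(-2\right) 1\right)\right) 0 = \left(-4 - \left(3 - 4\right)\right) 0 = \left(-4 - -1\right) 0 = \left(-4 + 1\right) 0 = \left(-3\right) 0 = 0$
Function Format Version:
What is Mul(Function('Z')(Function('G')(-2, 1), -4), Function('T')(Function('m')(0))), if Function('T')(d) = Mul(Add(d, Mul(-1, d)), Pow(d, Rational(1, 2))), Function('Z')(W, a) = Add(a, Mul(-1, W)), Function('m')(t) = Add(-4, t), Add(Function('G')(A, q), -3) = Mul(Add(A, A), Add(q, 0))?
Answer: 0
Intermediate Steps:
Function('G')(A, q) = Add(3, Mul(2, A, q)) (Function('G')(A, q) = Add(3, Mul(Add(A, A), Add(q, 0))) = Add(3, Mul(Mul(2, A), q)) = Add(3, Mul(2, A, q)))
Function('T')(d) = 0 (Function('T')(d) = Mul(0, Pow(d, Rational(1, 2))) = 0)
Mul(Function('Z')(Function('G')(-2, 1), -4), Function('T')(Function('m')(0))) = Mul(Add(-4, Mul(-1, Add(3, Mul(2, -2, 1)))), 0) = Mul(Add(-4, Mul(-1, Add(3, -4))), 0) = Mul(Add(-4, Mul(-1, -1)), 0) = Mul(Add(-4, 1), 0) = Mul(-3, 0) = 0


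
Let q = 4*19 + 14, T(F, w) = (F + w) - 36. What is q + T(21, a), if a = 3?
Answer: 78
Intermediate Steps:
T(F, w) = -36 + F + w
q = 90 (q = 76 + 14 = 90)
q + T(21, a) = 90 + (-36 + 21 + 3) = 90 - 12 = 78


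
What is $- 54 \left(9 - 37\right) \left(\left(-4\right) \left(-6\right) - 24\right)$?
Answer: $0$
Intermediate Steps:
$- 54 \left(9 - 37\right) \left(\left(-4\right) \left(-6\right) - 24\right) = - 54 \left(- 28 \left(24 - 24\right)\right) = - 54 \left(\left(-28\right) 0\right) = \left(-54\right) 0 = 0$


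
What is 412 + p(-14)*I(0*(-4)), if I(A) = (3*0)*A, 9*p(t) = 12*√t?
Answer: 412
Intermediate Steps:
p(t) = 4*√t/3 (p(t) = (12*√t)/9 = 4*√t/3)
I(A) = 0 (I(A) = 0*A = 0)
412 + p(-14)*I(0*(-4)) = 412 + (4*√(-14)/3)*0 = 412 + (4*(I*√14)/3)*0 = 412 + (4*I*√14/3)*0 = 412 + 0 = 412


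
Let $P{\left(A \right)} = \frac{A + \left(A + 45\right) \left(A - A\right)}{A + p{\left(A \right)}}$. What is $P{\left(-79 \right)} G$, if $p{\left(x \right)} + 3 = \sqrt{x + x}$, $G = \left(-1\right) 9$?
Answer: $- \frac{9717}{1147} - \frac{237 i \sqrt{158}}{2294} \approx -8.4717 - 1.2986 i$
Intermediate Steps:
$G = -9$
$p{\left(x \right)} = -3 + \sqrt{2} \sqrt{x}$ ($p{\left(x \right)} = -3 + \sqrt{x + x} = -3 + \sqrt{2 x} = -3 + \sqrt{2} \sqrt{x}$)
$P{\left(A \right)} = \frac{A}{-3 + A + \sqrt{2} \sqrt{A}}$ ($P{\left(A \right)} = \frac{A + \left(A + 45\right) \left(A - A\right)}{A + \left(-3 + \sqrt{2} \sqrt{A}\right)} = \frac{A + \left(45 + A\right) 0}{-3 + A + \sqrt{2} \sqrt{A}} = \frac{A + 0}{-3 + A + \sqrt{2} \sqrt{A}} = \frac{A}{-3 + A + \sqrt{2} \sqrt{A}}$)
$P{\left(-79 \right)} G = - \frac{79}{-3 - 79 + \sqrt{2} \sqrt{-79}} \left(-9\right) = - \frac{79}{-3 - 79 + \sqrt{2} i \sqrt{79}} \left(-9\right) = - \frac{79}{-3 - 79 + i \sqrt{158}} \left(-9\right) = - \frac{79}{-82 + i \sqrt{158}} \left(-9\right) = \frac{711}{-82 + i \sqrt{158}}$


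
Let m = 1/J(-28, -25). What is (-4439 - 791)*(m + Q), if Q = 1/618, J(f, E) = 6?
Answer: -271960/309 ≈ -880.13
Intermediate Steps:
Q = 1/618 ≈ 0.0016181
m = 1/6 ≈ 0.16667
(-4439 - 791)*(m + Q) = (-4439 - 791)*(1/6 + 1/618) = -5230*52/309 = -271960/309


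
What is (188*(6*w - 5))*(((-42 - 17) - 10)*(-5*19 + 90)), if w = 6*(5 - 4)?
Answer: 2010660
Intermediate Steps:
w = 6 (w = 6*1 = 6)
(188*(6*w - 5))*(((-42 - 17) - 10)*(-5*19 + 90)) = (188*(6*6 - 5))*(((-42 - 17) - 10)*(-5*19 + 90)) = (188*(36 - 5))*((-59 - 10)*(-95 + 90)) = (188*31)*(-69*(-5)) = 5828*345 = 2010660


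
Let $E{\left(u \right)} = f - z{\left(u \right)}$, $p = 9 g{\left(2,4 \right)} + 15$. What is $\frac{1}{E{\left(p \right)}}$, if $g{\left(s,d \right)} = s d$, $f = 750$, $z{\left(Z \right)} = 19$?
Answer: $\frac{1}{731} \approx 0.001368$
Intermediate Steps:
$g{\left(s,d \right)} = d s$
$p = 87$ ($p = 9 \cdot 4 \cdot 2 + 15 = 9 \cdot 8 + 15 = 72 + 15 = 87$)
$E{\left(u \right)} = 731$ ($E{\left(u \right)} = 750 - 19 = 731$)
$\frac{1}{E{\left(p \right)}} = \frac{1}{731}$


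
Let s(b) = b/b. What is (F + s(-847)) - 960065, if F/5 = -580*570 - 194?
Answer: -2614034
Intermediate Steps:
s(b) = 1
F = -1653970 (F = 5*(-580*570 - 194) = 5*(-330600 - 194) = 5*(-330794) = -1653970)
(F + s(-847)) - 960065 = (-1653970 + 1) - 960065 = -1653969 - 960065 = -2614034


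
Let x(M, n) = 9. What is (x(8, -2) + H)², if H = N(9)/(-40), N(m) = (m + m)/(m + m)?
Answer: 128881/1600 ≈ 80.551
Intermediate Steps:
N(m) = 1 (N(m) = (2*m)/((2*m)) = (2*m)*(1/(2*m)) = 1)
H = -1/40 (H = 1/(-40) = 1*(-1/40) = -1/40 ≈ -0.025000)
(x(8, -2) + H)² = (9 - 1/40)² = (359/40)² = 128881/1600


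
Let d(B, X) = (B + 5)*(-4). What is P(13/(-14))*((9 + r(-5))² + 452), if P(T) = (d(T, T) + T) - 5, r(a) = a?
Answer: -72774/7 ≈ -10396.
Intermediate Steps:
d(B, X) = -20 - 4*B (d(B, X) = (5 + B)*(-4) = -20 - 4*B)
P(T) = -25 - 3*T (P(T) = ((-20 - 4*T) + T) - 5 = (-20 - 3*T) - 5 = -25 - 3*T)
P(13/(-14))*((9 + r(-5))² + 452) = (-25 - 39/(-14))*((9 - 5)² + 452) = (-25 - 39*(-1)/14)*(4² + 452) = (-25 - 3*(-13/14))*(16 + 452) = (-25 + 39/14)*468 = -311/14*468 = -72774/7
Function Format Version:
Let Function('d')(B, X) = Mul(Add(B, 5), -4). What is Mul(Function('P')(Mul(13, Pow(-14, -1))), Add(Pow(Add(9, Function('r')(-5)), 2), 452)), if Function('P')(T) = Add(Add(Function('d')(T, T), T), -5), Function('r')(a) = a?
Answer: Rational(-72774, 7) ≈ -10396.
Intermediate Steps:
Function('d')(B, X) = Add(-20, Mul(-4, B)) (Function('d')(B, X) = Mul(Add(5, B), -4) = Add(-20, Mul(-4, B)))
Function('P')(T) = Add(-25, Mul(-3, T)) (Function('P')(T) = Add(Add(Add(-20, Mul(-4, T)), T), -5) = Add(Add(-20, Mul(-3, T)), -5) = Add(-25, Mul(-3, T)))
Mul(Function('P')(Mul(13, Pow(-14, -1))), Add(Pow(Add(9, Function('r')(-5)), 2), 452)) = Mul(Add(-25, Mul(-3, Mul(13, Pow(-14, -1)))), Add(Pow(Add(9, -5), 2), 452)) = Mul(Add(-25, Mul(-3, Mul(13, Rational(-1, 14)))), Add(Pow(4, 2), 452)) = Mul(Add(-25, Mul(-3, Rational(-13, 14))), Add(16, 452)) = Mul(Add(-25, Rational(39, 14)), 468) = Mul(Rational(-311, 14), 468) = Rational(-72774, 7)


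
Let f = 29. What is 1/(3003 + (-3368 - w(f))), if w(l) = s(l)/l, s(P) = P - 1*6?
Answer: -29/10608 ≈ -0.0027338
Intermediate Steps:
s(P) = -6 + P (s(P) = P - 6 = -6 + P)
w(l) = (-6 + l)/l
1/(3003 + (-3368 - w(f))) = 1/(3003 + (-3368 - (-6 + 29)/29)) = 1/(3003 + (-3368 - 23/29)) = 1/(3003 - 97695/29) = 1/(-10608/29) = -29/10608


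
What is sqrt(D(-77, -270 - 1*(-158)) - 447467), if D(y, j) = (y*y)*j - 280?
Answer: I*sqrt(1111795) ≈ 1054.4*I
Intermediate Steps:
D(y, j) = -280 + j*y**2 (D(y, j) = y**2*j - 280 = j*y**2 - 280 = -280 + j*y**2)
sqrt(D(-77, -270 - 1*(-158)) - 447467) = sqrt((-280 + (-270 - 1*(-158))*(-77)**2) - 447467) = sqrt((-280 + (-270 + 158)*5929) - 447467) = sqrt((-280 - 112*5929) - 447467) = sqrt((-280 - 664048) - 447467) = sqrt(-664328 - 447467) = sqrt(-1111795) = I*sqrt(1111795)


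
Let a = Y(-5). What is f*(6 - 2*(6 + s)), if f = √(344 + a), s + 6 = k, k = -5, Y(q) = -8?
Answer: 64*√21 ≈ 293.28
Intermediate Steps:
s = -11 (s = -6 - 5 = -11)
a = -8
f = 4*√21 (f = √(344 - 8) = √336 = 4*√21 ≈ 18.330)
f*(6 - 2*(6 + s)) = (4*√21)*(6 - 2*(6 - 11)) = (4*√21)*(6 - 2*(-5)) = (4*√21)*(6 - 1*(-10)) = (4*√21)*(6 + 10) = (4*√21)*16 = 64*√21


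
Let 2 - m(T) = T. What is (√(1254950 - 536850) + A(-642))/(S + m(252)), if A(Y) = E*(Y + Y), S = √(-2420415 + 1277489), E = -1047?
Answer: -(1344348 + 10*√7181)/(250 - 19*I*√3166) ≈ -278.99 - 1193.0*I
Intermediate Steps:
m(T) = 2 - T
S = 19*I*√3166 (S = √(-1142926) = 19*I*√3166 ≈ 1069.1*I)
A(Y) = -2094*Y (A(Y) = -1047*(Y + Y) = -2094*Y)
(√(1254950 - 536850) + A(-642))/(S + m(252)) = (√(1254950 - 536850) - 2094*(-642))/(19*I*√3166 + (2 - 1*252)) = (√718100 + 1344348)/(19*I*√3166 + (2 - 252)) = (10*√7181 + 1344348)/(19*I*√3166 - 250) = (1344348 + 10*√7181)/(-250 + 19*I*√3166)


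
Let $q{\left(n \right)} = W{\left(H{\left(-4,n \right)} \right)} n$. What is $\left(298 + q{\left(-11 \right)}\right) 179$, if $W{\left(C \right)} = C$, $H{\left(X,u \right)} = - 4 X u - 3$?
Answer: $405793$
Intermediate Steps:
$H{\left(X,u \right)} = -3 - 4 X u$ ($H{\left(X,u \right)} = - 4 X u - 3 = -3 - 4 X u$)
$q{\left(n \right)} = n \left(-3 + 16 n\right)$ ($q{\left(n \right)} = \left(-3 - - 16 n\right) n = \left(-3 + 16 n\right) n = n \left(-3 + 16 n\right)$)
$\left(298 + q{\left(-11 \right)}\right) 179 = \left(298 - 11 \left(-3 + 16 \left(-11\right)\right)\right) 179 = \left(298 - 11 \left(-3 - 176\right)\right) 179 = \left(298 - -1969\right) 179 = \left(298 + 1969\right) 179 = 2267 \cdot 179 = 405793$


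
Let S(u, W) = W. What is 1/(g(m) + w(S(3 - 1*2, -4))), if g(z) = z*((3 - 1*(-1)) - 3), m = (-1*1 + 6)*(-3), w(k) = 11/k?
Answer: -4/71 ≈ -0.056338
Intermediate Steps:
m = -15 (m = (-1 + 6)*(-3) = 5*(-3) = -15)
g(z) = z (g(z) = z*((3 + 1) - 3) = z*(4 - 3) = z*1 = z)
1/(g(m) + w(S(3 - 1*2, -4))) = 1/(-15 + 11/(-4)) = 1/(-15 + 11*(-1/4)) = 1/(-15 - 11/4) = 1/(-71/4) = -4/71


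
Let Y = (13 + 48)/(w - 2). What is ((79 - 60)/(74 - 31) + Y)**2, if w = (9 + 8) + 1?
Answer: 8567329/473344 ≈ 18.100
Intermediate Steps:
w = 18 (w = 17 + 1 = 18)
Y = 61/16 (Y = (13 + 48)/(18 - 2) = 61/16 ≈ 3.8125)
((79 - 60)/(74 - 31) + Y)**2 = ((79 - 60)/(74 - 31) + 61/16)**2 = (19/43 + 61/16)**2 = (2927/688)**2 = 8567329/473344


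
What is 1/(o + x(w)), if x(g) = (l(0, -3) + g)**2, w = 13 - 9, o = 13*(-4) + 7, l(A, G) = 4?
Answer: 1/19 ≈ 0.052632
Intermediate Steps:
o = -45 (o = -52 + 7 = -45)
w = 4
x(g) = (4 + g)**2
1/(o + x(w)) = 1/(-45 + (4 + 4)**2) = 1/(-45 + 8**2) = 1/(-45 + 64) = 1/19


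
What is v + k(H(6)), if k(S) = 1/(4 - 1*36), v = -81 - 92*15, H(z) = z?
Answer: -46753/32 ≈ -1461.0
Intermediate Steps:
v = -1461 (v = -81 - 1380 = -1461)
k(S) = -1/32 (k(S) = 1/(4 - 36) = 1/(-32) = -1/32)
v + k(H(6)) = -1461 - 1/32 = -46753/32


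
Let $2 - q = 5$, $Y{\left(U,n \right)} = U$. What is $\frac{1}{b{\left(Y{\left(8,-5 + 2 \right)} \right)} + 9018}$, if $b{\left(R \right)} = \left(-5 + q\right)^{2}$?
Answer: $\frac{1}{9082} \approx 0.00011011$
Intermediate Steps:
$q = -3$ ($q = 2 - 5 = -3$)
$b{\left(R \right)} = 64$ ($b{\left(R \right)} = \left(-5 - 3\right)^{2} = \left(-8\right)^{2} = 64$)
$\frac{1}{b{\left(Y{\left(8,-5 + 2 \right)} \right)} + 9018} = \frac{1}{64 + 9018} = \frac{1}{9082}$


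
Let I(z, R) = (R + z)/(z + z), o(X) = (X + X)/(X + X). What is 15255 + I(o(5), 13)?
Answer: 15262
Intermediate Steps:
o(X) = 1 (o(X) = (2*X)/((2*X)) = (2*X)*(1/(2*X)) = 1)
I(z, R) = (R + z)/(2*z) (I(z, R) = (R + z)/((2*z)) = (R + z)*(1/(2*z)) = (R + z)/(2*z))
15255 + I(o(5), 13) = 15255 + (1/2)*(13 + 1)/1 = 15255 + (1/2)*1*14 = 15255 + 7 = 15262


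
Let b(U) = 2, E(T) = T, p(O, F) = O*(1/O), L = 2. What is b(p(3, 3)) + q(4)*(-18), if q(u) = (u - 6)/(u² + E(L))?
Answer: 4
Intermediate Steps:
p(O, F) = 1 (p(O, F) = O/O = 1)
q(u) = (-6 + u)/(2 + u²) (q(u) = (u - 6)/(u² + 2) = (-6 + u)/(2 + u²))
b(p(3, 3)) + q(4)*(-18) = 2 + ((-6 + 4)/(2 + 4²))*(-18) = 2 + (-2/(2 + 16))*(-18) = 2 + (-2/18)*(-18) = 2 + ((1/18)*(-2))*(-18) = 2 - ⅑*(-18) = 2 + 2 = 4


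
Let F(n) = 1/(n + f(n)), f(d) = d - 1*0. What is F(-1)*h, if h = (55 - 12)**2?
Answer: -1849/2 ≈ -924.50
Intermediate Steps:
f(d) = d (f(d) = d + 0 = d)
h = 1849 (h = 43**2 = 1849)
F(n) = 1/(2*n) (F(n) = 1/(n + n) = 1/(2*n))
F(-1)*h = ((1/2)/(-1))*1849 = ((1/2)*(-1))*1849 = -1/2*1849 = -1849/2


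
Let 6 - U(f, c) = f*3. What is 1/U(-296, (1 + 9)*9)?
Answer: 1/894 ≈ 0.0011186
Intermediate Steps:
U(f, c) = 6 - 3*f (U(f, c) = 6 - f*3 = 6 - 3*f)
1/U(-296, (1 + 9)*9) = 1/(6 - 3*(-296)) = 1/(6 + 888) = 1/894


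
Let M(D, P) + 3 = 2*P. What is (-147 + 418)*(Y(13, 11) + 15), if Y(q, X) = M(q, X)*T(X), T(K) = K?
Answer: 60704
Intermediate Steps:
M(D, P) = -3 + 2*P
Y(q, X) = X*(-3 + 2*X) (Y(q, X) = (-3 + 2*X)*X = X*(-3 + 2*X))
(-147 + 418)*(Y(13, 11) + 15) = (-147 + 418)*(11*(-3 + 2*11) + 15) = 271*(11*(-3 + 22) + 15) = 271*(11*19 + 15) = 271*(209 + 15) = 271*224 = 60704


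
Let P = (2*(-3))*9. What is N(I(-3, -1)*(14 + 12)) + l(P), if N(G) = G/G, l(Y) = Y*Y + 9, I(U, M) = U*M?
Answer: 2926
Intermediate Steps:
I(U, M) = M*U
P = -54 (P = -6*9 = -54)
l(Y) = 9 + Y² (l(Y) = Y² + 9 = 9 + Y²)
N(G) = 1
N(I(-3, -1)*(14 + 12)) + l(P) = 1 + (9 + (-54)²) = 1 + (9 + 2916) = 1 + 2925 = 2926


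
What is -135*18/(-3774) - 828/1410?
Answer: 8373/147815 ≈ 0.056645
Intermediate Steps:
-135*18/(-3774) - 828/1410 = -2430*(-1/3774) - 828*1/1410 = 405/629 - 138/235 = 8373/147815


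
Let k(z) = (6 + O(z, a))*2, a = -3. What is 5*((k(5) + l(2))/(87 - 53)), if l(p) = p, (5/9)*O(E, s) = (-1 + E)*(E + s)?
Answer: 107/17 ≈ 6.2941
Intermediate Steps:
O(E, s) = 9*(-1 + E)*(E + s)/5 (O(E, s) = 9*((-1 + E)*(E + s))/5 = 9*(-1 + E)*(E + s)/5)
k(z) = 114/5 - 72*z/5 + 18*z²/5 (k(z) = (6 + (-9*z/5 - 9/5*(-3) + 9*z²/5 + (9/5)*z*(-3)))*2 = (6 + (-9*z/5 + 27/5 + 9*z²/5 - 27*z/5))*2 = (6 + (27/5 - 36*z/5 + 9*z²/5))*2 = (57/5 - 36*z/5 + 9*z²/5)*2 = 114/5 - 72*z/5 + 18*z²/5)
5*((k(5) + l(2))/(87 - 53)) = 5*(((114/5 - 72/5*5 + (18/5)*5²) + 2)/(87 - 53)) = 5*(((114/5 - 72 + (18/5)*25) + 2)/34) = 5*(((114/5 - 72 + 90) + 2)*(1/34)) = 5*((204/5 + 2)*(1/34)) = 5*((214/5)*(1/34)) = 5*(107/85) = 107/17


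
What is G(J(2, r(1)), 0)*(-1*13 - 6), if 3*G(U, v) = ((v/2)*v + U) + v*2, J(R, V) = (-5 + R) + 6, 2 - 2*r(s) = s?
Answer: -19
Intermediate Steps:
r(s) = 1 - s/2
J(R, V) = 1 + R
G(U, v) = U/3 + v²/6 + 2*v/3 (G(U, v) = (((v/2)*v + U) + v*2)/3 = (((v*(½))*v + U) + 2*v)/3 = (((v/2)*v + U) + 2*v)/3 = ((v²/2 + U) + 2*v)/3 = ((U + v²/2) + 2*v)/3 = (U + v²/2 + 2*v)/3 = U/3 + v²/6 + 2*v/3)
G(J(2, r(1)), 0)*(-1*13 - 6) = ((1 + 2)/3 + (⅙)*0² + (⅔)*0)*(-1*13 - 6) = ((⅓)*3 + (⅙)*0 + 0)*(-13 - 6) = (1 + 0 + 0)*(-19) = 1*(-19) = -19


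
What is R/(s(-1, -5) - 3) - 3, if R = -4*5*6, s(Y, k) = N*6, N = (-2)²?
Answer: -61/7 ≈ -8.7143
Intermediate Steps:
N = 4
s(Y, k) = 24 (s(Y, k) = 4*6 = 24)
R = -120 (R = -20*6 = -120)
R/(s(-1, -5) - 3) - 3 = -120/(24 - 3) - 3 = -120/21 - 3 = -120*1/21 - 3 = -40/7 - 3 = -61/7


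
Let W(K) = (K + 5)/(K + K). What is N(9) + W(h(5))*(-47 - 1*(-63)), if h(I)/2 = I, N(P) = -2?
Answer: 10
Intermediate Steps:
h(I) = 2*I
W(K) = (5 + K)/(2*K) (W(K) = (5 + K)/((2*K)) = (5 + K)*(1/(2*K)) = (5 + K)/(2*K))
N(9) + W(h(5))*(-47 - 1*(-63)) = -2 + ((5 + 2*5)/(2*((2*5))))*(-47 - 1*(-63)) = -2 + ((1/2)*(5 + 10)/10)*(-47 + 63) = -2 + ((1/2)*(1/10)*15)*16 = -2 + (3/4)*16 = -2 + 12 = 10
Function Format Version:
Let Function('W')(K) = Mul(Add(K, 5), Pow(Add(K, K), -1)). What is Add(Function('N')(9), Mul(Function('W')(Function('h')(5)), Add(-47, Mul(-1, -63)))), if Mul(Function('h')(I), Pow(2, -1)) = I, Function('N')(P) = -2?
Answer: 10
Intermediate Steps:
Function('h')(I) = Mul(2, I)
Function('W')(K) = Mul(Rational(1, 2), Pow(K, -1), Add(5, K)) (Function('W')(K) = Mul(Add(5, K), Pow(Mul(2, K), -1)) = Mul(Add(5, K), Mul(Rational(1, 2), Pow(K, -1))) = Mul(Rational(1, 2), Pow(K, -1), Add(5, K)))
Add(Function('N')(9), Mul(Function('W')(Function('h')(5)), Add(-47, Mul(-1, -63)))) = Add(-2, Mul(Mul(Rational(1, 2), Pow(Mul(2, 5), -1), Add(5, Mul(2, 5))), Add(-47, Mul(-1, -63)))) = Add(-2, Mul(Mul(Rational(1, 2), Pow(10, -1), Add(5, 10)), Add(-47, 63))) = Add(-2, Mul(Mul(Rational(1, 2), Rational(1, 10), 15), 16)) = Add(-2, Mul(Rational(3, 4), 16)) = Add(-2, 12) = 10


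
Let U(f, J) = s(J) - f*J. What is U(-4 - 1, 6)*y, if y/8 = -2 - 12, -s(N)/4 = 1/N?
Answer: -9856/3 ≈ -3285.3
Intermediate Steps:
s(N) = -4/N
y = -112 (y = 8*(-2 - 12) = 8*(-14) = -112)
U(f, J) = -4/J - J*f (U(f, J) = -4/J - f*J = -4/J - J*f)
U(-4 - 1, 6)*y = (-4/6 - 1*6*(-4 - 1))*(-112) = (-4*⅙ - 1*6*(-5))*(-112) = (-⅔ + 30)*(-112) = (88/3)*(-112) = -9856/3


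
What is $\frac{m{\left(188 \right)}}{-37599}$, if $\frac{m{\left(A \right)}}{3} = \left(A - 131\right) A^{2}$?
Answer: $- \frac{2014608}{12533} \approx -160.74$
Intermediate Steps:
$m{\left(A \right)} = 3 A^{2} \left(-131 + A\right)$ ($m{\left(A \right)} = 3 \left(A - 131\right) A^{2} = 3 \left(-131 + A\right) A^{2} = 3 A^{2} \left(-131 + A\right)$)
$\frac{m{\left(188 \right)}}{-37599} = \frac{3 \cdot 188^{2} \left(-131 + 188\right)}{-37599} = 3 \cdot 35344 \cdot 57 \left(- \frac{1}{37599}\right) = 6043824 \left(- \frac{1}{37599}\right) = - \frac{2014608}{12533}$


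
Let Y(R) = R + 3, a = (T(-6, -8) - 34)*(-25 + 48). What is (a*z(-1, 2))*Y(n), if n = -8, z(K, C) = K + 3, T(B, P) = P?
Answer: 9660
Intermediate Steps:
z(K, C) = 3 + K
a = -966 (a = (-8 - 34)*(-25 + 48) = -42*23 = -966)
Y(R) = 3 + R
(a*z(-1, 2))*Y(n) = (-966*(3 - 1))*(3 - 8) = -966*2*(-5) = -1932*(-5) = 9660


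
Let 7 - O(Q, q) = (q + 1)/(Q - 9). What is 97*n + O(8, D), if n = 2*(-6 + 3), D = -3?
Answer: -577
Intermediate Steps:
O(Q, q) = 7 - (1 + q)/(-9 + Q) (O(Q, q) = 7 - (q + 1)/(Q - 9) = 7 - (1 + q)/(-9 + Q))
n = -6 (n = 2*(-3) = -6)
97*n + O(8, D) = 97*(-6) + (-64 - 1*(-3) + 7*8)/(-9 + 8) = -582 + (-64 + 3 + 56)/(-1) = -582 - 1*(-5) = -582 + 5 = -577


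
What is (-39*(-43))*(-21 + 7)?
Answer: -23478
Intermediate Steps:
(-39*(-43))*(-21 + 7) = 1677*(-14) = -23478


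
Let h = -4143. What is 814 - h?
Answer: 4957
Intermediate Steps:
814 - h = 814 - 1*(-4143) = 814 + 4143 = 4957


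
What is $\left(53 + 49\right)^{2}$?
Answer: $10404$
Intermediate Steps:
$\left(53 + 49\right)^{2} = 102^{2} = 10404$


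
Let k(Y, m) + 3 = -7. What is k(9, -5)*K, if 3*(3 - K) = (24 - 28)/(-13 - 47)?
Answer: -268/9 ≈ -29.778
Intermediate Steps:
k(Y, m) = -10 (k(Y, m) = -3 - 7 = -10)
K = 134/45 (K = 3 - (24 - 28)/(3*(-13 - 47)) = 3 - (-4)/(3*(-60)) = 3 - (-4)*(-1)/(3*60) = 3 - ⅓*1/15 = 3 - 1/45 = 134/45 ≈ 2.9778)
k(9, -5)*K = -10*134/45 = -268/9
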